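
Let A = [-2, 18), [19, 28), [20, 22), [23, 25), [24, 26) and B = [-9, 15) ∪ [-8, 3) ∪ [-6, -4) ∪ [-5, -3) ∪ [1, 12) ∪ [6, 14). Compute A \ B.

[15, 18) ∪ [19, 28)

A, merged: [-2, 18), [19, 28).
B, merged: [-9, 15).
[-2, 18) \ B = [15, 18).
[19, 28): nothing removed.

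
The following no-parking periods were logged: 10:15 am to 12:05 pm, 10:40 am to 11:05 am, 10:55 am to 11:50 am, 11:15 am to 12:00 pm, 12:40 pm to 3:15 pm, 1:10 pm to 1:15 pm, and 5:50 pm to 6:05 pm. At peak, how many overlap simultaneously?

Walk the sorted start/end points keeping a running depth.
The depth first hits 3 at 10:55 am.

3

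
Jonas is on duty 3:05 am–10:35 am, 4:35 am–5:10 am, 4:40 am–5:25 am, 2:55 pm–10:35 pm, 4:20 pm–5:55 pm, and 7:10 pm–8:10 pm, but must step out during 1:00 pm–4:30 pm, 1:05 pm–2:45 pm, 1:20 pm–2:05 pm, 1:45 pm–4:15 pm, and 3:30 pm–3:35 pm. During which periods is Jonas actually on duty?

A, merged: 3:05 am–10:35 am, 2:55 pm–10:35 pm.
B, merged: 1:00 pm–4:30 pm.
3:05 am–10:35 am: nothing removed.
2:55 pm–10:35 pm \ B = 4:30 pm–10:35 pm.

3:05 am–10:35 am, 4:30 pm–10:35 pm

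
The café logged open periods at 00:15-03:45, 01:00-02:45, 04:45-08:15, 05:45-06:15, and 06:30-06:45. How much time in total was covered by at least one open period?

7 h

Merged: 00:15–03:45, 04:45–08:15.
Lengths: 3 h 30 min + 3 h 30 min = 7 h.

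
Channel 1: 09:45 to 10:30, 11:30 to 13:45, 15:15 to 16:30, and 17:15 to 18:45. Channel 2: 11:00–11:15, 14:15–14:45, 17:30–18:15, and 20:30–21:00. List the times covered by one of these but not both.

A \ B = 09:45-10:30, 11:30-13:45, 15:15-16:30, 17:15-17:30, 18:15-18:45.
B \ A = 11:00-11:15, 14:15-14:45, 20:30-21:00.
Union of the two gives the symmetric difference.

09:45-10:30, 11:00-11:15, 11:30-13:45, 14:15-14:45, 15:15-16:30, 17:15-17:30, 18:15-18:45, 20:30-21:00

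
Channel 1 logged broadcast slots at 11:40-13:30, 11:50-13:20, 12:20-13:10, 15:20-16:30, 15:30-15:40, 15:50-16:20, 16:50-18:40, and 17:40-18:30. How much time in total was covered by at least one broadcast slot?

4 h 50 min

Merged: 11:40–13:30, 15:20–16:30, 16:50–18:40.
Lengths: 1 h 50 min + 1 h 10 min + 1 h 50 min = 4 h 50 min.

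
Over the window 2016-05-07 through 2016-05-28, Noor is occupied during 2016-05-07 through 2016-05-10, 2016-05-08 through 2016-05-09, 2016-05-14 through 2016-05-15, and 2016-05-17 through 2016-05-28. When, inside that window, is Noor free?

2016-05-11 through 2016-05-13, 2016-05-16 through 2016-05-16

After merging, the occupied span is 2016-05-07 through 2016-05-10, 2016-05-14 through 2016-05-15, 2016-05-17 through 2016-05-28.
Uncovered inside 2016-05-07 through 2016-05-28: 2016-05-11 through 2016-05-13, 2016-05-16 through 2016-05-16.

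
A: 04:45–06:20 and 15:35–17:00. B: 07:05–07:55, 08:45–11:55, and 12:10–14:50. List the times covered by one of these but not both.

04:45–06:20, 07:05–07:55, 08:45–11:55, 12:10–14:50, 15:35–17:00

Only in the first: 04:45–06:20, 15:35–17:00.
Only in the second: 07:05–07:55, 08:45–11:55, 12:10–14:50.
Together these are the periods covered by exactly one.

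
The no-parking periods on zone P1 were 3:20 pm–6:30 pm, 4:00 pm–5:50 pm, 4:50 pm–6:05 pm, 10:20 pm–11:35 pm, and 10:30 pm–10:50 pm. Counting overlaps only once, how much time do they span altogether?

Merged: 3:20 pm-6:30 pm, 10:20 pm-11:35 pm.
Lengths: 3 h 10 min + 1 h 15 min = 4 h 25 min.

4 h 25 min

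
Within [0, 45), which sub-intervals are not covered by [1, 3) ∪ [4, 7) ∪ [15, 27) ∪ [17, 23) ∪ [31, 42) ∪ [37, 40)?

[0, 1) ∪ [3, 4) ∪ [7, 15) ∪ [27, 31) ∪ [42, 45)

The merged coverage is [1, 3), [4, 7), [15, 27), [31, 42).
Uncovered inside [0, 45): [0, 1), [3, 4), [7, 15), [27, 31), [42, 45).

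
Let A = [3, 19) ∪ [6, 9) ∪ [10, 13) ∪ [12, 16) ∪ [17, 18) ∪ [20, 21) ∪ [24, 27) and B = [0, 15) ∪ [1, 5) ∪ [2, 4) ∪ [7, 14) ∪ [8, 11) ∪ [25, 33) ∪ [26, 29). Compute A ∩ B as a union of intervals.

Merge the first list: [3, 19), [20, 21), [24, 27).
Merge the second list: [0, 15), [25, 33).
[3, 19) meets the second set on [3, 15).
[20, 21): no overlap with the second set.
[24, 27) meets the second set on [25, 27).

[3, 15) ∪ [25, 27)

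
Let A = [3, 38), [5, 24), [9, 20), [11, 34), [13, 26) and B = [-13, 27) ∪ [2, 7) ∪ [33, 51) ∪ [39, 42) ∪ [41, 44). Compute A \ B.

Merge the first list: [3, 38).
Merge the second list: [-13, 27), [33, 51).
[3, 38) \ B = [27, 33).

[27, 33)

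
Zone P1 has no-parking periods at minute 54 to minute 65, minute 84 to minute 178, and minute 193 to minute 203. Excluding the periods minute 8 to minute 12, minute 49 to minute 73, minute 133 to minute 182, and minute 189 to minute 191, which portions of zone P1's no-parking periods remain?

minute 54 to minute 65: fully covered by B → removed.
minute 84 to minute 178 minus B → minute 84 to minute 133.
minute 193 to minute 203: no B overlap → unchanged.

minute 84 to minute 133, minute 193 to minute 203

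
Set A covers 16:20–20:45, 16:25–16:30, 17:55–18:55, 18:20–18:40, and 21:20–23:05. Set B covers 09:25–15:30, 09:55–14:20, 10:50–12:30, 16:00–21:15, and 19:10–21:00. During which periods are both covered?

16:20–20:45

Merge the first list: 16:20–20:45, 21:20–23:05.
Merge the second list: 09:25–15:30, 16:00–21:15.
16:20–20:45 meets the second set on 16:20–20:45.
21:20–23:05: no overlap with the second set.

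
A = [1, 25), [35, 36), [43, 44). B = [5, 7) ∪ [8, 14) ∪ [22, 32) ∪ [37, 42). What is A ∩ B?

[5, 7) ∪ [8, 14) ∪ [22, 25)

[1, 25) ∩ B → [5, 7), [8, 14), [22, 25).
[35, 36) meets no B interval.
[43, 44) meets no B interval.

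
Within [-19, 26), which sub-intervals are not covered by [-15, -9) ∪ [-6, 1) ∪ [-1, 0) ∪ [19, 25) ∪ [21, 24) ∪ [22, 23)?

[-19, -15) ∪ [-9, -6) ∪ [1, 19) ∪ [25, 26)

The merged coverage is [-15, -9), [-6, 1), [19, 25).
Complement within [-19, 26): [-19, -15), [-9, -6), [1, 19), [25, 26).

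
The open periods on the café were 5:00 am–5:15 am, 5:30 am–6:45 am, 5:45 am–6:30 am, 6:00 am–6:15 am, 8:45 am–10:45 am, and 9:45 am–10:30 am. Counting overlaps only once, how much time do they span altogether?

3 h 30 min

Merged: 5:00 am–5:15 am, 5:30 am–6:45 am, 8:45 am–10:45 am.
Lengths: 15 min + 1 h 15 min + 2 h = 3 h 30 min.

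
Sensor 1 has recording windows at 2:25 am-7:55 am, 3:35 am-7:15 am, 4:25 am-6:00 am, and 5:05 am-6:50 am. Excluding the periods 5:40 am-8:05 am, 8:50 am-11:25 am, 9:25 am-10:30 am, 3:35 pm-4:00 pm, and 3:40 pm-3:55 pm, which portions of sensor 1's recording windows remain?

Merge the first list: 2:25 am-7:55 am.
Merge the second list: 5:40 am-8:05 am, 8:50 am-11:25 am, 3:35 pm-4:00 pm.
2:25 am-7:55 am \ B = 2:25 am-5:40 am.

2:25 am-5:40 am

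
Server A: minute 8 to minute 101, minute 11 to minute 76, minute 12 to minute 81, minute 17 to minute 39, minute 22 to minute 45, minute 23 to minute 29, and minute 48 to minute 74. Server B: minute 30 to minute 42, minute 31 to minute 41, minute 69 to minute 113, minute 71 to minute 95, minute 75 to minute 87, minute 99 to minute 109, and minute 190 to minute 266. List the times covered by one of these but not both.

minute 8 to minute 30, minute 42 to minute 69, minute 101 to minute 113, minute 190 to minute 266

Merge the first list: minute 8 to minute 101.
Merge the second list: minute 30 to minute 42, minute 69 to minute 113, minute 190 to minute 266.
Only in the first: minute 8 to minute 30, minute 42 to minute 69.
Only in the second: minute 101 to minute 113, minute 190 to minute 266.
Together these are the periods covered by exactly one.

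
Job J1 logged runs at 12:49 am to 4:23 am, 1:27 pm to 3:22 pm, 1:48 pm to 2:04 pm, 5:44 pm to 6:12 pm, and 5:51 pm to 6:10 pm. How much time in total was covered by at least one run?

Merged: 12:49 am-4:23 am, 1:27 pm-3:22 pm, 5:44 pm-6:12 pm.
Lengths: 3 h 34 min + 1 h 55 min + 28 min = 5 h 57 min.

5 h 57 min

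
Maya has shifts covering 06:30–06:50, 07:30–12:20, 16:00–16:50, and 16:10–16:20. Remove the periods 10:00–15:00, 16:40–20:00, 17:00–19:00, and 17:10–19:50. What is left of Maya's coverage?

A, merged: 06:30–06:50, 07:30–12:20, 16:00–16:50.
B, merged: 10:00–15:00, 16:40–20:00.
06:30–06:50 is untouched.
07:30–12:20 with B removed leaves 07:30–10:00.
16:00–16:50 with B removed leaves 16:00–16:40.

06:30–06:50, 07:30–10:00, 16:00–16:40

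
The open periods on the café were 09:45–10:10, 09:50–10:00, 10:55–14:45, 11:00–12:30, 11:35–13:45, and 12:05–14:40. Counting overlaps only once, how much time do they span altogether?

4 h 15 min

Merged: 09:45–10:10, 10:55–14:45.
Lengths: 25 min + 3 h 50 min = 4 h 15 min.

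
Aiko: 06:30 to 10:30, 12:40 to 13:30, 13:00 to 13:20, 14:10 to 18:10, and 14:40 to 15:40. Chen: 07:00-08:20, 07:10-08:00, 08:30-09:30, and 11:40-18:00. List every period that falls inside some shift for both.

07:00-08:20, 08:30-09:30, 12:40-13:30, 14:10-18:00

A, merged: 06:30-10:30, 12:40-13:30, 14:10-18:10.
B, merged: 07:00-08:20, 08:30-09:30, 11:40-18:00.
06:30-10:30 meets the second set on 07:00-08:20, 08:30-09:30.
12:40-13:30 meets the second set on 12:40-13:30.
14:10-18:10 meets the second set on 14:10-18:00.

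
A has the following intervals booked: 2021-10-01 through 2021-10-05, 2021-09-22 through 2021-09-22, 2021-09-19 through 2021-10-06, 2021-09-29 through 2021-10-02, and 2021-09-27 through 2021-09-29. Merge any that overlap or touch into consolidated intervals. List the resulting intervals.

2021-09-19 through 2021-10-06

Sort by start: 2021-09-19 through 2021-10-06, 2021-09-22 through 2021-09-22, 2021-09-27 through 2021-09-29, 2021-09-29 through 2021-10-02, 2021-10-01 through 2021-10-05.
2021-09-22 through 2021-09-22 overlaps/touches 2021-09-19 through 2021-10-06 → extend to 2021-09-19 through 2021-10-06.
2021-09-27 through 2021-09-29 overlaps/touches 2021-09-19 through 2021-10-06 → extend to 2021-09-19 through 2021-10-06.
2021-09-29 through 2021-10-02 overlaps/touches 2021-09-19 through 2021-10-06 → extend to 2021-09-19 through 2021-10-06.
2021-10-01 through 2021-10-05 overlaps/touches 2021-09-19 through 2021-10-06 → extend to 2021-09-19 through 2021-10-06.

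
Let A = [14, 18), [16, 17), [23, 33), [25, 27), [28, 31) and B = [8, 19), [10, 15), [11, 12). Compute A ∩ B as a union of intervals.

Merge the first list: [14, 18), [23, 33).
Merge the second list: [8, 19).
[14, 18) overlaps B on [14, 18).
[23, 33) falls entirely outside B.

[14, 18)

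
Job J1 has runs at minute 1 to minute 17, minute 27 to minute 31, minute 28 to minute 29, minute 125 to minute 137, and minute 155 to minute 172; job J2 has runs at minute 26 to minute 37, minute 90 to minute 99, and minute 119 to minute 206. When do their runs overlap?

minute 27 to minute 31, minute 125 to minute 137, minute 155 to minute 172

Merge the first list: minute 1 to minute 17, minute 27 to minute 31, minute 125 to minute 137, minute 155 to minute 172.
minute 1 to minute 17: no overlap with the second set.
minute 27 to minute 31 meets the second set on minute 27 to minute 31.
minute 125 to minute 137 meets the second set on minute 125 to minute 137.
minute 155 to minute 172 meets the second set on minute 155 to minute 172.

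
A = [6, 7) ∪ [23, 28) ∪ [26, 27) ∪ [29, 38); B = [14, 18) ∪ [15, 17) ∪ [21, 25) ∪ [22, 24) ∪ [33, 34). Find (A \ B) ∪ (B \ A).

First set merges to [6, 7), [23, 28), [29, 38).
Second set merges to [14, 18), [21, 25), [33, 34).
Only in the first: [6, 7), [25, 28), [29, 33), [34, 38).
Only in the second: [14, 18), [21, 23).
Together these are the periods covered by exactly one.

[6, 7) ∪ [14, 18) ∪ [21, 23) ∪ [25, 28) ∪ [29, 33) ∪ [34, 38)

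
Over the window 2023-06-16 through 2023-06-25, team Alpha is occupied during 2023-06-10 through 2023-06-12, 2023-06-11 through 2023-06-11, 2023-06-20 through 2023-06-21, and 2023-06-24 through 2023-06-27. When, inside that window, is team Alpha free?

Covered (merged): 2023-06-10 through 2023-06-12, 2023-06-20 through 2023-06-21, 2023-06-24 through 2023-06-27.
Complement within 2023-06-16 through 2023-06-25: 2023-06-16 through 2023-06-19, 2023-06-22 through 2023-06-23.

2023-06-16 through 2023-06-19, 2023-06-22 through 2023-06-23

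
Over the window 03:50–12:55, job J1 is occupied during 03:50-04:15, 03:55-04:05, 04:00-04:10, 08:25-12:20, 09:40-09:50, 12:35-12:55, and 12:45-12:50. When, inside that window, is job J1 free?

Covered (merged): 03:50–04:15, 08:25–12:20, 12:35–12:55.
Gaps within 03:50–12:55: 04:15–08:25, 12:20–12:35.

04:15–08:25, 12:20–12:35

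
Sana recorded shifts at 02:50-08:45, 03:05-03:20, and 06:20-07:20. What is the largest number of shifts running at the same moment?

2

Sweep endpoints in order; track running count of active intervals.
Peak of 2 reached at 03:05.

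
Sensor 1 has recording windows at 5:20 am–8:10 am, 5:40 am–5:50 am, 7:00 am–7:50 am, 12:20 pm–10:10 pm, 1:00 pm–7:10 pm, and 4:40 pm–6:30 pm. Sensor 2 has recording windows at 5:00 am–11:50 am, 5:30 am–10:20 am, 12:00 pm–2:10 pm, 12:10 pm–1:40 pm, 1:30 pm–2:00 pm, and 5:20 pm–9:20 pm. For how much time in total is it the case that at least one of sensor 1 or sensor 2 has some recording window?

17 h

First set merges to 5:20 am–8:10 am, 12:20 pm–10:10 pm.
Second set merges to 5:00 am–11:50 am, 12:00 pm–2:10 pm, 5:20 pm–9:20 pm.
A ∪ B = 5:00 am–11:50 am, 12:00 pm–10:10 pm.
Total: 6 h 50 min + 10 h 10 min = 17 h.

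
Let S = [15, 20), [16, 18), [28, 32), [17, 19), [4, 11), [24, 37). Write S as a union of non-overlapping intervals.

Sort by start: [4, 11), [15, 20), [16, 18), [17, 19), [24, 37), [28, 32).
[15, 20) is disjoint → start new block.
[16, 18) overlaps/touches [15, 20) → extend to [15, 20).
[17, 19) overlaps/touches [15, 20) → extend to [15, 20).
[24, 37) is disjoint → start new block.
[28, 32) overlaps/touches [24, 37) → extend to [24, 37).

[4, 11) ∪ [15, 20) ∪ [24, 37)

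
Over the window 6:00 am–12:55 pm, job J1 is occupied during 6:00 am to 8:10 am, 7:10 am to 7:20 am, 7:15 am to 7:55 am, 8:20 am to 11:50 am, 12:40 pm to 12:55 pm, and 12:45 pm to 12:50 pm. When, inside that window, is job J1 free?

8:10 am-8:20 am, 11:50 am-12:40 pm

The merged coverage is 6:00 am-8:10 am, 8:20 am-11:50 am, 12:40 pm-12:55 pm.
Gaps within 6:00 am-12:55 pm: 8:10 am-8:20 am, 11:50 am-12:40 pm.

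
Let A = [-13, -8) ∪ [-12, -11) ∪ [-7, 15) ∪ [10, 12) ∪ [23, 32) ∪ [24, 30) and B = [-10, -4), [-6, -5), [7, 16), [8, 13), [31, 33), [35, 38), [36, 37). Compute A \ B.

Merge the first list: [-13, -8), [-7, 15), [23, 32).
Merge the second list: [-10, -4), [7, 16), [31, 33), [35, 38).
[-13, -8) \ B = [-13, -10).
[-7, 15) \ B = [-4, 7).
[23, 32) \ B = [23, 31).

[-13, -10) ∪ [-4, 7) ∪ [23, 31)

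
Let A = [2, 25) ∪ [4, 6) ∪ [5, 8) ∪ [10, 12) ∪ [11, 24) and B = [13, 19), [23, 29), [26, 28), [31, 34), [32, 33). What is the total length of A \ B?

A, merged: [2, 25).
B, merged: [13, 19), [23, 29), [31, 34).
A \ B = [2, 13), [19, 23).
Total: 11 + 4 = 15.

15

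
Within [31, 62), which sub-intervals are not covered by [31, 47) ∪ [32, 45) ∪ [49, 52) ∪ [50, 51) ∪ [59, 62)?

[47, 49) ∪ [52, 59)

After merging, the occupied span is [31, 47), [49, 52), [59, 62).
Gaps within [31, 62): [47, 49), [52, 59).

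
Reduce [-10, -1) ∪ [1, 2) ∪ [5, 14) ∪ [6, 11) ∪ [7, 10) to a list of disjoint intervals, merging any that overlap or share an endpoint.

[-10, -1) ∪ [1, 2) ∪ [5, 14)

[1, 2) is disjoint → start new block.
[5, 14) is disjoint → start new block.
[6, 11) overlaps/touches [5, 14) → extend to [5, 14).
[7, 10) overlaps/touches [5, 14) → extend to [5, 14).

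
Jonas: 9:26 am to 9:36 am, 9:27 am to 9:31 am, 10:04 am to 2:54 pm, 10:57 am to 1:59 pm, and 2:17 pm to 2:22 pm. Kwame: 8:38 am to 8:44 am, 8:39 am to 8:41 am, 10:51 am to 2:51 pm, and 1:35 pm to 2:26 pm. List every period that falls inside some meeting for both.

10:51 am-2:51 pm

A, merged: 9:26 am-9:36 am, 10:04 am-2:54 pm.
B, merged: 8:38 am-8:44 am, 10:51 am-2:51 pm.
9:26 am-9:36 am: no overlap with the second set.
10:04 am-2:54 pm meets the second set on 10:51 am-2:51 pm.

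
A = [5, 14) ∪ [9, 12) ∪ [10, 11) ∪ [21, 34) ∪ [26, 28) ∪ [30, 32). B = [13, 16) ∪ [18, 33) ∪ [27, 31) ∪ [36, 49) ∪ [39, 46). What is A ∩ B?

A, merged: [5, 14), [21, 34).
B, merged: [13, 16), [18, 33), [36, 49).
[5, 14) ∩ B → [13, 14).
[21, 34) ∩ B → [21, 33).

[13, 14) ∪ [21, 33)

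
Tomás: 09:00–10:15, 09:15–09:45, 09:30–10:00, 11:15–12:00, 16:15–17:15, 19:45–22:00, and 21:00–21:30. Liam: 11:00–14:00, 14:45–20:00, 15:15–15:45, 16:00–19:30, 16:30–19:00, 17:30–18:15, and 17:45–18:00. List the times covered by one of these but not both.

First set merges to 09:00–10:15, 11:15–12:00, 16:15–17:15, 19:45–22:00.
Second set merges to 11:00–14:00, 14:45–20:00.
A but not B: 09:00–10:15, 20:00–22:00.
B but not A: 11:00–11:15, 12:00–14:00, 14:45–16:15, 17:15–19:45.
Combining gives A △ B.

09:00–10:15, 11:00–11:15, 12:00–14:00, 14:45–16:15, 17:15–19:45, 20:00–22:00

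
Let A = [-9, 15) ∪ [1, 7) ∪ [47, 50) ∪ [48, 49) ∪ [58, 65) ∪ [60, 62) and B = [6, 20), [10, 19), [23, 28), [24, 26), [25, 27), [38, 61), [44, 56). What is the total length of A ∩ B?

15

First set merges to [-9, 15), [47, 50), [58, 65).
Second set merges to [6, 20), [23, 28), [38, 61).
A ∩ B = [6, 15), [47, 50), [58, 61).
Total: 9 + 3 + 3 = 15.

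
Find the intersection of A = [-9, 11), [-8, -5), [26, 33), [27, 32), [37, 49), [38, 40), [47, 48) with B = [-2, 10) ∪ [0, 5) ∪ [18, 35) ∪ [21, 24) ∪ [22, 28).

First set merges to [-9, 11), [26, 33), [37, 49).
Second set merges to [-2, 10), [18, 35).
[-9, 11) overlaps B on [-2, 10).
[26, 33) overlaps B on [26, 33).
[37, 49) falls entirely outside B.

[-2, 10) ∪ [26, 33)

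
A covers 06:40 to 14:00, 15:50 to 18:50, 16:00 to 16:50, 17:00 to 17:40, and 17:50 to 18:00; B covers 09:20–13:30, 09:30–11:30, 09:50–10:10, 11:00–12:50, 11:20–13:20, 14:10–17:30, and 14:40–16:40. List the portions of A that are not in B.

06:40-09:20, 13:30-14:00, 17:30-18:50

Merge the first list: 06:40-14:00, 15:50-18:50.
Merge the second list: 09:20-13:30, 14:10-17:30.
06:40-14:00 \ B = 06:40-09:20, 13:30-14:00.
15:50-18:50 \ B = 17:30-18:50.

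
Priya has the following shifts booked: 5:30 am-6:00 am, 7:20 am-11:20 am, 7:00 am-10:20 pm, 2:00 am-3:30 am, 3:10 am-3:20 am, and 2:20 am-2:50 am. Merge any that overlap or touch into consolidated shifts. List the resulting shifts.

Sort by start: 2:00 am–3:30 am, 2:20 am–2:50 am, 3:10 am–3:20 am, 5:30 am–6:00 am, 7:00 am–10:20 pm, 7:20 am–11:20 am.
2:20 am–2:50 am overlaps/touches 2:00 am–3:30 am → extend to 2:00 am–3:30 am.
3:10 am–3:20 am overlaps/touches 2:00 am–3:30 am → extend to 2:00 am–3:30 am.
5:30 am–6:00 am is disjoint → start new block.
7:00 am–10:20 pm is disjoint → start new block.
7:20 am–11:20 am overlaps/touches 7:00 am–10:20 pm → extend to 7:00 am–10:20 pm.

2:00 am–3:30 am, 5:30 am–6:00 am, 7:00 am–10:20 pm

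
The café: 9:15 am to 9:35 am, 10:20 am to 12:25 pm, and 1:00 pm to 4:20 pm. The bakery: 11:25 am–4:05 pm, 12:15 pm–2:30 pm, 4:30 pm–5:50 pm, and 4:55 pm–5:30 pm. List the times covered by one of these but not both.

Second set merges to 11:25 am–4:05 pm, 4:30 pm–5:50 pm.
Only in the first: 9:15 am–9:35 am, 10:20 am–11:25 am, 4:05 pm–4:20 pm.
Only in the second: 12:25 pm–1:00 pm, 4:30 pm–5:50 pm.
Together these are the periods covered by exactly one.

9:15 am–9:35 am, 10:20 am–11:25 am, 12:25 pm–1:00 pm, 4:05 pm–4:20 pm, 4:30 pm–5:50 pm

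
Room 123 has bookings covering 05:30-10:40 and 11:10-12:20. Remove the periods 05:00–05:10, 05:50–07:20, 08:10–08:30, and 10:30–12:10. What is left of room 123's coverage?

05:30–05:50, 07:20–08:10, 08:30–10:30, 12:10–12:20

05:30–10:40 minus B → 05:30–05:50, 07:20–08:10, 08:30–10:30.
11:10–12:20 minus B → 12:10–12:20.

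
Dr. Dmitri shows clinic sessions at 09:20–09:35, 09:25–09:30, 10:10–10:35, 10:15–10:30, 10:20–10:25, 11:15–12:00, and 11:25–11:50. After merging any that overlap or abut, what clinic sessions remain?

09:20-09:35, 10:10-10:35, 11:15-12:00

09:25-09:30 overlaps/touches 09:20-09:35 → extend to 09:20-09:35.
10:10-10:35 is disjoint → start new block.
10:15-10:30 overlaps/touches 10:10-10:35 → extend to 10:10-10:35.
10:20-10:25 overlaps/touches 10:10-10:35 → extend to 10:10-10:35.
11:15-12:00 is disjoint → start new block.
11:25-11:50 overlaps/touches 11:15-12:00 → extend to 11:15-12:00.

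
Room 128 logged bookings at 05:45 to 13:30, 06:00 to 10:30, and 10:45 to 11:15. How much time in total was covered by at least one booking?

7 h 45 min

Merged: 05:45-13:30.
Length: 7 h 45 min.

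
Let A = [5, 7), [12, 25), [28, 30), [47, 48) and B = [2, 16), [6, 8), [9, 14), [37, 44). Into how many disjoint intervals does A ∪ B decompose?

Second set merges to [2, 16), [37, 44).
A ∪ B = [2, 25), [28, 30), [37, 44), [47, 48).
That is 4 disjoint pieces.

4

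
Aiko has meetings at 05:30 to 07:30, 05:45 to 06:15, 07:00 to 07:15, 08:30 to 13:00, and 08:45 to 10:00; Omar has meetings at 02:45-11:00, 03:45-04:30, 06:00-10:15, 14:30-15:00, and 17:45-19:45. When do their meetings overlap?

Merge the first list: 05:30-07:30, 08:30-13:00.
Merge the second list: 02:45-11:00, 14:30-15:00, 17:45-19:45.
05:30-07:30 overlaps B on 05:30-07:30.
08:30-13:00 overlaps B on 08:30-11:00.

05:30-07:30, 08:30-11:00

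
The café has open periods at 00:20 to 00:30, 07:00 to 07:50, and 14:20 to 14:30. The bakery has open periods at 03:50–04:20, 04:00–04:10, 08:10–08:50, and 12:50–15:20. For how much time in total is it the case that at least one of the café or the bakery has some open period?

4 h 40 min

B, merged: 03:50–04:20, 08:10–08:50, 12:50–15:20.
A ∪ B = 00:20–00:30, 03:50–04:20, 07:00–07:50, 08:10–08:50, 12:50–15:20.
Total: 10 min + 30 min + 50 min + 40 min + 2 h 30 min = 4 h 40 min.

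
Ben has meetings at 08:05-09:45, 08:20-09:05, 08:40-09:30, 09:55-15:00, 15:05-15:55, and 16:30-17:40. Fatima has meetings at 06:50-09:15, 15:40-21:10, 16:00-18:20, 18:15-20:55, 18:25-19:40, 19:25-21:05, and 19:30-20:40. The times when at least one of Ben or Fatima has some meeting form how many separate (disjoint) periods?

3

First set merges to 08:05-09:45, 09:55-15:00, 15:05-15:55, 16:30-17:40.
Second set merges to 06:50-09:15, 15:40-21:10.
A ∪ B = 06:50-09:45, 09:55-15:00, 15:05-21:10.
That is 3 disjoint pieces.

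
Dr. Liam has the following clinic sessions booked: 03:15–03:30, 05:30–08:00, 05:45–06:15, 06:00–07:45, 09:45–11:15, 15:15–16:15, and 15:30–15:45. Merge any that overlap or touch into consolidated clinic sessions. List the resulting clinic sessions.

03:15–03:30, 05:30–08:00, 09:45–11:15, 15:15–16:15

05:30–08:00 is disjoint → start new block.
05:45–06:15 overlaps/touches 05:30–08:00 → extend to 05:30–08:00.
06:00–07:45 overlaps/touches 05:30–08:00 → extend to 05:30–08:00.
09:45–11:15 is disjoint → start new block.
15:15–16:15 is disjoint → start new block.
15:30–15:45 overlaps/touches 15:15–16:15 → extend to 15:15–16:15.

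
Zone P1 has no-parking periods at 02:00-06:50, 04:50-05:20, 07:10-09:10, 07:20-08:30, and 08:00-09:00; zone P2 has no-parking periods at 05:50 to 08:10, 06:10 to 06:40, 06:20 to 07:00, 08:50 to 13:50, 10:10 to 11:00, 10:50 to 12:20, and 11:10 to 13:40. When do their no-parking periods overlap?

05:50–06:50, 07:10–08:10, 08:50–09:10

A, merged: 02:00–06:50, 07:10–09:10.
B, merged: 05:50–08:10, 08:50–13:50.
02:00–06:50 ∩ B → 05:50–06:50.
07:10–09:10 ∩ B → 07:10–08:10, 08:50–09:10.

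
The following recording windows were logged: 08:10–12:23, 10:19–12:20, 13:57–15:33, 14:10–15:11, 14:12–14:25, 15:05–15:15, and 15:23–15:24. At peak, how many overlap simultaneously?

3

At 14:12, 3 of the intervals are simultaneously active.
No point has more.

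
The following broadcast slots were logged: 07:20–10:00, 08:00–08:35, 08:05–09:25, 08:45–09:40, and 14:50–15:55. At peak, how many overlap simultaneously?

3

At 08:05, 3 of the intervals are simultaneously active.
No point has more.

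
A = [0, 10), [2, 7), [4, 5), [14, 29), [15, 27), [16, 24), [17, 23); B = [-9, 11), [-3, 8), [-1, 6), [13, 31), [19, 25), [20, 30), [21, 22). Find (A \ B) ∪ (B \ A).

A, merged: [0, 10), [14, 29).
B, merged: [-9, 11), [13, 31).
A but not B: none.
B but not A: [-9, 0), [10, 11), [13, 14), [29, 31).
Combining gives A △ B.

[-9, 0) ∪ [10, 11) ∪ [13, 14) ∪ [29, 31)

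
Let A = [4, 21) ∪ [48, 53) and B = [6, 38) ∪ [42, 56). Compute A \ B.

[4, 21) minus B → [4, 6).
[48, 53): fully covered by B → removed.

[4, 6)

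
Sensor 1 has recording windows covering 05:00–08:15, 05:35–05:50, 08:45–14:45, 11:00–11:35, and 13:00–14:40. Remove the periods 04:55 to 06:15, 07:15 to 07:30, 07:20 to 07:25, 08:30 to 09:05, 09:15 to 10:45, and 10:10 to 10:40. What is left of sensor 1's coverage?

First set merges to 05:00–08:15, 08:45–14:45.
Second set merges to 04:55–06:15, 07:15–07:30, 08:30–09:05, 09:15–10:45.
05:00–08:15 minus B → 06:15–07:15, 07:30–08:15.
08:45–14:45 minus B → 09:05–09:15, 10:45–14:45.

06:15–07:15, 07:30–08:15, 09:05–09:15, 10:45–14:45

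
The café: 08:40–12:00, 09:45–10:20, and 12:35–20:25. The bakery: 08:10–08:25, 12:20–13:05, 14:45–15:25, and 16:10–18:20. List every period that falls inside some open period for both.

Merge the first list: 08:40-12:00, 12:35-20:25.
08:40-12:00 meets no B interval.
12:35-20:25 ∩ B → 12:35-13:05, 14:45-15:25, 16:10-18:20.

12:35-13:05, 14:45-15:25, 16:10-18:20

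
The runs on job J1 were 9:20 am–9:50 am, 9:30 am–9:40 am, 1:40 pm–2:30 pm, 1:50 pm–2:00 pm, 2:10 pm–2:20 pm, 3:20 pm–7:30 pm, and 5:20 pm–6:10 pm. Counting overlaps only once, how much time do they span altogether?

5 h 30 min

Merged: 9:20 am–9:50 am, 1:40 pm–2:30 pm, 3:20 pm–7:30 pm.
Lengths: 30 min + 50 min + 4 h 10 min = 5 h 30 min.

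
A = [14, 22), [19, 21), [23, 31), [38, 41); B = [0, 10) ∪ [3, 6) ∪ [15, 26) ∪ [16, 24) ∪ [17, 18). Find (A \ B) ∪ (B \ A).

First set merges to [14, 22), [23, 31), [38, 41).
Second set merges to [0, 10), [15, 26).
A but not B: [14, 15), [26, 31), [38, 41).
B but not A: [0, 10), [22, 23).
Combining gives A △ B.

[0, 10) ∪ [14, 15) ∪ [22, 23) ∪ [26, 31) ∪ [38, 41)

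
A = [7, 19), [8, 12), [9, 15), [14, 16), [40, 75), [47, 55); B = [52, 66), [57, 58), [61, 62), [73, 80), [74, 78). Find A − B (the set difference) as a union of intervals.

Merge the first list: [7, 19), [40, 75).
Merge the second list: [52, 66), [73, 80).
[7, 19): nothing removed.
[40, 75) \ B = [40, 52), [66, 73).

[7, 19) ∪ [40, 52) ∪ [66, 73)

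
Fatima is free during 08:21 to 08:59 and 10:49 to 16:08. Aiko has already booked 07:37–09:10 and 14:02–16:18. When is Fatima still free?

08:21-08:59 lies entirely inside B → drops out.
10:49-16:08 with B removed leaves 10:49-14:02.

10:49-14:02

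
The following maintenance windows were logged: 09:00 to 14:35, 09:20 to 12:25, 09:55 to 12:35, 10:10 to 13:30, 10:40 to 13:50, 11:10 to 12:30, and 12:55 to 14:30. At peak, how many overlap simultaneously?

6

At 11:10, 6 of the intervals are simultaneously active.
No point has more.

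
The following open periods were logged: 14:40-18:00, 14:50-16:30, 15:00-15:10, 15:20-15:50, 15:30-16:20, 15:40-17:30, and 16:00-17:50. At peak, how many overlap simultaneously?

5

At 15:40, 5 of the intervals are simultaneously active.
No point has more.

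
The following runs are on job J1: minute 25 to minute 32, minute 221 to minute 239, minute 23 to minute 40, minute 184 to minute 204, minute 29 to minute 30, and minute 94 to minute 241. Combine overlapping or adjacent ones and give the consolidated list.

Sort by start: minute 23 to minute 40, minute 25 to minute 32, minute 29 to minute 30, minute 94 to minute 241, minute 184 to minute 204, minute 221 to minute 239.
minute 25 to minute 32 overlaps/touches minute 23 to minute 40 → extend to minute 23 to minute 40.
minute 29 to minute 30 overlaps/touches minute 23 to minute 40 → extend to minute 23 to minute 40.
minute 94 to minute 241 is disjoint → start new block.
minute 184 to minute 204 overlaps/touches minute 94 to minute 241 → extend to minute 94 to minute 241.
minute 221 to minute 239 overlaps/touches minute 94 to minute 241 → extend to minute 94 to minute 241.

minute 23 to minute 40, minute 94 to minute 241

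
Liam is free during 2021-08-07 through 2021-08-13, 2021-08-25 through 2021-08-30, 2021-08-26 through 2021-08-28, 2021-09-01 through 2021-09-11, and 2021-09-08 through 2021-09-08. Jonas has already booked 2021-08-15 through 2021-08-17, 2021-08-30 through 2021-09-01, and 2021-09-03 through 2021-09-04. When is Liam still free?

2021-08-07 through 2021-08-13, 2021-08-25 through 2021-08-29, 2021-09-02 through 2021-09-02, 2021-09-05 through 2021-09-11

A, merged: 2021-08-07 through 2021-08-13, 2021-08-25 through 2021-08-30, 2021-09-01 through 2021-09-11.
2021-08-07 through 2021-08-13: nothing removed.
2021-08-25 through 2021-08-30 \ B = 2021-08-25 through 2021-08-29.
2021-09-01 through 2021-09-11 \ B = 2021-09-02 through 2021-09-02, 2021-09-05 through 2021-09-11.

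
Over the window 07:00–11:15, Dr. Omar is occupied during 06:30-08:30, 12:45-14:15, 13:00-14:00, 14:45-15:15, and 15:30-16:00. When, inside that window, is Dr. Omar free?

08:30–11:15

The merged coverage is 06:30–08:30, 12:45–14:15, 14:45–15:15, 15:30–16:00.
Complement within 07:00–11:15: 08:30–11:15.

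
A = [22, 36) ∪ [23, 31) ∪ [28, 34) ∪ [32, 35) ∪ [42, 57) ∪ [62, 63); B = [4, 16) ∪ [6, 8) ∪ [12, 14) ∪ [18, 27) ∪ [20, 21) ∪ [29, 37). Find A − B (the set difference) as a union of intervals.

[27, 29) ∪ [42, 57) ∪ [62, 63)

First set merges to [22, 36), [42, 57), [62, 63).
Second set merges to [4, 16), [18, 27), [29, 37).
[22, 36) minus B → [27, 29).
[42, 57): no B overlap → unchanged.
[62, 63): no B overlap → unchanged.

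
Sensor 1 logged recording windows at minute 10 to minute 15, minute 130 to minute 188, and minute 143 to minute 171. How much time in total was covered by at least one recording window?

Merged: minute 10 to minute 15, minute 130 to minute 188.
Lengths: 5 minutes + 58 minutes = 63 minutes.

63 minutes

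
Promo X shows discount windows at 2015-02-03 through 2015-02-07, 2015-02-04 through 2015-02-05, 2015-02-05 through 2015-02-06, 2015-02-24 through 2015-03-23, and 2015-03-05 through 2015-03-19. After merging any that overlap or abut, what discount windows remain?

2015-02-04 through 2015-02-05 overlaps/touches 2015-02-03 through 2015-02-07 → extend to 2015-02-03 through 2015-02-07.
2015-02-05 through 2015-02-06 overlaps/touches 2015-02-03 through 2015-02-07 → extend to 2015-02-03 through 2015-02-07.
2015-02-24 through 2015-03-23 is disjoint → start new block.
2015-03-05 through 2015-03-19 overlaps/touches 2015-02-24 through 2015-03-23 → extend to 2015-02-24 through 2015-03-23.

2015-02-03 through 2015-02-07, 2015-02-24 through 2015-03-23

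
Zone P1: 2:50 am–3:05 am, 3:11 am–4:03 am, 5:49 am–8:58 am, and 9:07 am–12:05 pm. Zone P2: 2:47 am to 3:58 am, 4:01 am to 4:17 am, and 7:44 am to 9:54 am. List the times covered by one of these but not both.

2:47 am–2:50 am, 3:05 am–3:11 am, 3:58 am–4:01 am, 4:03 am–4:17 am, 5:49 am–7:44 am, 8:58 am–9:07 am, 9:54 am–12:05 pm

A \ B = 3:58 am–4:01 am, 5:49 am–7:44 am, 9:54 am–12:05 pm.
B \ A = 2:47 am–2:50 am, 3:05 am–3:11 am, 4:03 am–4:17 am, 8:58 am–9:07 am.
Union of the two gives the symmetric difference.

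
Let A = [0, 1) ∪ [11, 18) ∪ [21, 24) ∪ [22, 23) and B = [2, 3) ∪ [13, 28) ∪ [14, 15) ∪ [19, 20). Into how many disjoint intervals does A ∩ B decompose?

First set merges to [0, 1), [11, 18), [21, 24).
Second set merges to [2, 3), [13, 28).
A ∩ B = [13, 18), [21, 24).
That is 2 disjoint pieces.

2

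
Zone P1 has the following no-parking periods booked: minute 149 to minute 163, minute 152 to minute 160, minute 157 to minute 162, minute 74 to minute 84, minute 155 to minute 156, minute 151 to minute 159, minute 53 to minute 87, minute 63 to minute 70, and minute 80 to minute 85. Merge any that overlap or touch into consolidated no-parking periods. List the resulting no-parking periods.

minute 53 to minute 87, minute 149 to minute 163

Sort by start: minute 53 to minute 87, minute 63 to minute 70, minute 74 to minute 84, minute 80 to minute 85, minute 149 to minute 163, minute 151 to minute 159, minute 152 to minute 160, minute 155 to minute 156, minute 157 to minute 162.
minute 63 to minute 70 overlaps/touches minute 53 to minute 87 → extend to minute 53 to minute 87.
minute 74 to minute 84 overlaps/touches minute 53 to minute 87 → extend to minute 53 to minute 87.
minute 80 to minute 85 overlaps/touches minute 53 to minute 87 → extend to minute 53 to minute 87.
minute 149 to minute 163 is disjoint → start new block.
minute 151 to minute 159 overlaps/touches minute 149 to minute 163 → extend to minute 149 to minute 163.
minute 152 to minute 160 overlaps/touches minute 149 to minute 163 → extend to minute 149 to minute 163.
minute 155 to minute 156 overlaps/touches minute 149 to minute 163 → extend to minute 149 to minute 163.
minute 157 to minute 162 overlaps/touches minute 149 to minute 163 → extend to minute 149 to minute 163.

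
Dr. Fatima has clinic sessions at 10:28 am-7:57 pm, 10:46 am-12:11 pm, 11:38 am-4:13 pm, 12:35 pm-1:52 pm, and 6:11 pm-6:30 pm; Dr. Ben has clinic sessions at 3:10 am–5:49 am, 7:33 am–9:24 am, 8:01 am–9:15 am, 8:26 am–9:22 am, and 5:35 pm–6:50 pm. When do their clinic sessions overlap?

5:35 pm–6:50 pm

First set merges to 10:28 am–7:57 pm.
Second set merges to 3:10 am–5:49 am, 7:33 am–9:24 am, 5:35 pm–6:50 pm.
10:28 am–7:57 pm meets the second set on 5:35 pm–6:50 pm.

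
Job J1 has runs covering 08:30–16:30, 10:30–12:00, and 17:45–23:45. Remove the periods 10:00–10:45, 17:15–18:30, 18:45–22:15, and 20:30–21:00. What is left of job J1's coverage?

08:30-10:00, 10:45-16:30, 18:30-18:45, 22:15-23:45

Merge the first list: 08:30-16:30, 17:45-23:45.
Merge the second list: 10:00-10:45, 17:15-18:30, 18:45-22:15.
08:30-16:30 with B removed leaves 08:30-10:00, 10:45-16:30.
17:45-23:45 with B removed leaves 18:30-18:45, 22:15-23:45.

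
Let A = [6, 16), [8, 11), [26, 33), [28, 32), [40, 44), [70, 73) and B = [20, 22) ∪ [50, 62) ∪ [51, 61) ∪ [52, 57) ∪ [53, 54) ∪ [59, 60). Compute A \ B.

A, merged: [6, 16), [26, 33), [40, 44), [70, 73).
B, merged: [20, 22), [50, 62).
[6, 16): nothing removed.
[26, 33): nothing removed.
[40, 44): nothing removed.
[70, 73): nothing removed.

[6, 16) ∪ [26, 33) ∪ [40, 44) ∪ [70, 73)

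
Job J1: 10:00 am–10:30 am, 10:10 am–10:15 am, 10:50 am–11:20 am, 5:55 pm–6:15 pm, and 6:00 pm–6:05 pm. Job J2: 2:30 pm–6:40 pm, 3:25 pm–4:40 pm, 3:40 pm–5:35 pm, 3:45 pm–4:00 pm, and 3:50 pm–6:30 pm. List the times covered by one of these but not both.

10:00 am–10:30 am, 10:50 am–11:20 am, 2:30 pm–5:55 pm, 6:15 pm–6:40 pm

First set merges to 10:00 am–10:30 am, 10:50 am–11:20 am, 5:55 pm–6:15 pm.
Second set merges to 2:30 pm–6:40 pm.
Only in the first: 10:00 am–10:30 am, 10:50 am–11:20 am.
Only in the second: 2:30 pm–5:55 pm, 6:15 pm–6:40 pm.
Together these are the periods covered by exactly one.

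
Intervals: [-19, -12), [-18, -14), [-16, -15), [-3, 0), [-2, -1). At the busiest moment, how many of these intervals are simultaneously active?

3

At -16, 3 of the intervals are simultaneously active.
No point has more.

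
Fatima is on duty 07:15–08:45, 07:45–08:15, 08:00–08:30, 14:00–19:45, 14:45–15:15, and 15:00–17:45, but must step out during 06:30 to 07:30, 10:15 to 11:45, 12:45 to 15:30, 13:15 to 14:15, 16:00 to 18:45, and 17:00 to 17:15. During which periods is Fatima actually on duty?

07:30–08:45, 15:30–16:00, 18:45–19:45

First set merges to 07:15–08:45, 14:00–19:45.
Second set merges to 06:30–07:30, 10:15–11:45, 12:45–15:30, 16:00–18:45.
07:15–08:45 \ B = 07:30–08:45.
14:00–19:45 \ B = 15:30–16:00, 18:45–19:45.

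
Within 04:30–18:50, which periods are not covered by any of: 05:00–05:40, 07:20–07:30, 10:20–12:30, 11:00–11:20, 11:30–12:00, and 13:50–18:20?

Covered (merged): 05:00-05:40, 07:20-07:30, 10:20-12:30, 13:50-18:20.
Complement within 04:30-18:50: 04:30-05:00, 05:40-07:20, 07:30-10:20, 12:30-13:50, 18:20-18:50.

04:30-05:00, 05:40-07:20, 07:30-10:20, 12:30-13:50, 18:20-18:50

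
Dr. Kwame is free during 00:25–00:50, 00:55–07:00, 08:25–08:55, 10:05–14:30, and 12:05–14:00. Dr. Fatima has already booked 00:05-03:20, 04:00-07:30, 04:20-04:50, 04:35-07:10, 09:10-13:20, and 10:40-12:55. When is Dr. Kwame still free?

03:20-04:00, 08:25-08:55, 13:20-14:30

A, merged: 00:25-00:50, 00:55-07:00, 08:25-08:55, 10:05-14:30.
B, merged: 00:05-03:20, 04:00-07:30, 09:10-13:20.
00:25-00:50: fully covered by B → removed.
00:55-07:00 minus B → 03:20-04:00.
08:25-08:55: no B overlap → unchanged.
10:05-14:30 minus B → 13:20-14:30.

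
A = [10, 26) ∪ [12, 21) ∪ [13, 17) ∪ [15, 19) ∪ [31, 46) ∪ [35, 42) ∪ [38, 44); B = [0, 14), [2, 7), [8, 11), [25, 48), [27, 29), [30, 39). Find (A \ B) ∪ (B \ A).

[0, 10) ∪ [14, 25) ∪ [26, 31) ∪ [46, 48)

A, merged: [10, 26), [31, 46).
B, merged: [0, 14), [25, 48).
A \ B = [14, 25).
B \ A = [0, 10), [26, 31), [46, 48).
Union of the two gives the symmetric difference.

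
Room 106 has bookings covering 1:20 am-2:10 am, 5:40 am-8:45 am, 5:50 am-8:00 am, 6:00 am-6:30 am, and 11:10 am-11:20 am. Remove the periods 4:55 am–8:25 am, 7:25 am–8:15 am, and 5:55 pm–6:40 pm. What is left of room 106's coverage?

1:20 am–2:10 am, 8:25 am–8:45 am, 11:10 am–11:20 am

A, merged: 1:20 am–2:10 am, 5:40 am–8:45 am, 11:10 am–11:20 am.
B, merged: 4:55 am–8:25 am, 5:55 pm–6:40 pm.
1:20 am–2:10 am: no B overlap → unchanged.
5:40 am–8:45 am minus B → 8:25 am–8:45 am.
11:10 am–11:20 am: no B overlap → unchanged.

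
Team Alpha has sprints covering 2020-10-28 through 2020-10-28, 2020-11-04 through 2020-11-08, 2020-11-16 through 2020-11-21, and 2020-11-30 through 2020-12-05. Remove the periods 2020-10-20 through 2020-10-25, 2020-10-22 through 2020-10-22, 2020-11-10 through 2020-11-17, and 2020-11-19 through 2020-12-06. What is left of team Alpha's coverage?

Second set merges to 2020-10-20 through 2020-10-25, 2020-11-10 through 2020-11-17, 2020-11-19 through 2020-12-06.
2020-10-28 through 2020-10-28 is untouched.
2020-11-04 through 2020-11-08 is untouched.
2020-11-16 through 2020-11-21 with B removed leaves 2020-11-18 through 2020-11-18.
2020-11-30 through 2020-12-05 lies entirely inside B → drops out.

2020-10-28 through 2020-10-28, 2020-11-04 through 2020-11-08, 2020-11-18 through 2020-11-18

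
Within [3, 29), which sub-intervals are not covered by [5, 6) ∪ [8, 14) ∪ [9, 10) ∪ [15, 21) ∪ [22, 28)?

[3, 5) ∪ [6, 8) ∪ [14, 15) ∪ [21, 22) ∪ [28, 29)

After merging, the occupied span is [5, 6), [8, 14), [15, 21), [22, 28).
Complement within [3, 29): [3, 5), [6, 8), [14, 15), [21, 22), [28, 29).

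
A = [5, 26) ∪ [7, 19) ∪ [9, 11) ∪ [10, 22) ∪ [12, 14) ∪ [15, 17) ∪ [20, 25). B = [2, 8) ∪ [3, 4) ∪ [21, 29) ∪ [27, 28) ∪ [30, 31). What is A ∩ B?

[5, 8) ∪ [21, 26)

Merge the first list: [5, 26).
Merge the second list: [2, 8), [21, 29), [30, 31).
[5, 26) overlaps B on [5, 8), [21, 26).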